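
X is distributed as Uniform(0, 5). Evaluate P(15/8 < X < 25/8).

P(15/8 < X < 25/8) = ∫_{15/8}^{25/8} f(x) dx
where f(x) = \frac{1}{5}
= \frac{1}{4}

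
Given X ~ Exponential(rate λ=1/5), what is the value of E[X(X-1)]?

E[X(X-1)] = E[X² - X] = E[X²] - E[X]
E[X] = 5
E[X²] = Var(X) + (E[X])² = 25 + (5)² = 50
E[X(X-1)] = 50 - 5 = 45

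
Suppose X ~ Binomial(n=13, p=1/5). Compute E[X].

For X ~ Binomial(n=13, p=1/5), the expected value is:
E[X] = \frac{13}{5}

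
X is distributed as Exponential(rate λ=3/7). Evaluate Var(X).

For X ~ Exponential(rate λ=3/7):
Var(X) = \frac{49}{9}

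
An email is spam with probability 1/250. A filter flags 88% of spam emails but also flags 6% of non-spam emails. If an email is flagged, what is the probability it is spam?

Let D = the rare event, + = positive/flagged.
P(D) = 1/250
P(+|D) = 88/100 = 22/25
P(+|D') = 6/100 = 3/50
P(+) = P(+|D)P(D) + P(+|D')P(D')
     = \frac{22}{25} × \frac{1}{250} + \frac{3}{50} × \frac{249}{250}
     = \frac{791}{12500}
P(D|+) = P(+|D)P(D)/P(+) = \frac{44}{791}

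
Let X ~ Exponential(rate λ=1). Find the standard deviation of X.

For X ~ Exponential(rate λ=1):
Var(X) = 1
SD(X) = √(Var(X)) = √(1) = 1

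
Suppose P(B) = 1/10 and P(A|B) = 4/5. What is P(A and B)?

By definition, P(A|B) = P(A ∩ B) / P(B)
So P(A ∩ B) = P(A|B) × P(B)
= 4/5 × 1/10
= 2/25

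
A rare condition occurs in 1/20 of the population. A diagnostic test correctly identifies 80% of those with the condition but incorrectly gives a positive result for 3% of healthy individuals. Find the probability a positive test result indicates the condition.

Let D = the rare event, + = positive/flagged.
P(D) = 1/20
P(+|D) = 80/100 = 4/5
P(+|D') = 3/100
P(+) = P(+|D)P(D) + P(+|D')P(D')
     = \frac{4}{5} × \frac{1}{20} + \frac{3}{100} × \frac{19}{20}
     = \frac{137}{2000}
P(D|+) = P(+|D)P(D)/P(+) = \frac{80}{137}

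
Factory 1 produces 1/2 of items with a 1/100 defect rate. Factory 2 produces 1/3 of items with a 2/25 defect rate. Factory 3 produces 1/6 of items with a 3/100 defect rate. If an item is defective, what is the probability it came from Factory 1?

Using Bayes' theorem:
P(F1) = 1/2, P(D|F1) = 1/100
P(F2) = 1/3, P(D|F2) = 2/25
P(F3) = 1/6, P(D|F3) = 3/100
P(D) = P(D|F1)P(F1) + P(D|F2)P(F2) + P(D|F3)P(F3)
     = \frac{11}{300}
P(F1|D) = P(D|F1)P(F1) / P(D)
= \frac{3}{22}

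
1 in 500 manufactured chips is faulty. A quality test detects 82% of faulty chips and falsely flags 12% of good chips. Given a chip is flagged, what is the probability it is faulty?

Let D = the rare event, + = positive/flagged.
P(D) = 1/500
P(+|D) = 82/100 = 41/50
P(+|D') = 12/100 = 3/25
P(+) = P(+|D)P(D) + P(+|D')P(D')
     = \frac{41}{50} × \frac{1}{500} + \frac{3}{25} × \frac{499}{500}
     = \frac{607}{5000}
P(D|+) = P(+|D)P(D)/P(+) = \frac{41}{3035}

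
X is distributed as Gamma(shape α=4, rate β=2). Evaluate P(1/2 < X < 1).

P(1/2 < X < 1) = ∫_{1/2}^{1} f(x) dx
where f(x) = \frac{8 x^{3} e^{- 2 x}}{3}
= \frac{-19 + 8 e}{3 e^{2}}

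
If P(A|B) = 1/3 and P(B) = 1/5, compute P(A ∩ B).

By definition, P(A|B) = P(A ∩ B) / P(B)
So P(A ∩ B) = P(A|B) × P(B)
= 1/3 × 1/5
= 1/15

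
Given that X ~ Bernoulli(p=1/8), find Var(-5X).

For X ~ Bernoulli(p=1/8):
Var(X) = \frac{7}{64}
Var(-5X) = (-5)² × Var(X) = 25 × \frac{7}{64} = \frac{175}{64}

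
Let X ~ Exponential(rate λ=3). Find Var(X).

For X ~ Exponential(rate λ=3):
Var(X) = \frac{1}{9}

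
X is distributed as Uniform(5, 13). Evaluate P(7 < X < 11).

P(7 < X < 11) = ∫_{7}^{11} f(x) dx
where f(x) = \frac{1}{8}
= \frac{1}{2}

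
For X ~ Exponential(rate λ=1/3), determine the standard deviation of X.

For X ~ Exponential(rate λ=1/3):
Var(X) = 9
SD(X) = √(Var(X)) = √(9) = 3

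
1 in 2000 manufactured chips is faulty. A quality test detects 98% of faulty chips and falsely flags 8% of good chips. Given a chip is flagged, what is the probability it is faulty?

Let D = the rare event, + = positive/flagged.
P(D) = 1/2000
P(+|D) = 98/100 = 49/50
P(+|D') = 8/100 = 2/25
P(+) = P(+|D)P(D) + P(+|D')P(D')
     = \frac{49}{50} × \frac{1}{2000} + \frac{2}{25} × \frac{1999}{2000}
     = \frac{1609}{20000}
P(D|+) = P(+|D)P(D)/P(+) = \frac{49}{8045}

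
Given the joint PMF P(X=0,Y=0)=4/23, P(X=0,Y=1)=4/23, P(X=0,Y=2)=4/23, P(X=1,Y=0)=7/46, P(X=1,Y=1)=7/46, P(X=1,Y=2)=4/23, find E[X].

First find marginal of X:
P(X=0) = 12/23
P(X=1) = 11/23
E[X] = 0 × 12/23 + 1 × 11/23 = 11/23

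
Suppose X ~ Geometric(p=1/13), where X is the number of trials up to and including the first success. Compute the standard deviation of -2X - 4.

For X ~ Geometric(p=1/13), where X is the number of trials up to and including the first success:
Var(X) = 156
SD(X) = √(Var(X)) = √(156) = 2 \sqrt{39}
SD(-2X - 4) = |-2| × SD(X) = 2 × 2 \sqrt{39} = 4 \sqrt{39}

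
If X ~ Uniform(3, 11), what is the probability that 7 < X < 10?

P(7 < X < 10) = ∫_{7}^{10} f(x) dx
where f(x) = \frac{1}{8}
= \frac{3}{8}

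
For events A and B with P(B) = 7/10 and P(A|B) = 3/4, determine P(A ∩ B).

By definition, P(A|B) = P(A ∩ B) / P(B)
So P(A ∩ B) = P(A|B) × P(B)
= 3/4 × 7/10
= 21/40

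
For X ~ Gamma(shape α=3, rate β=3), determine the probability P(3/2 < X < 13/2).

P(3/2 < X < 13/2) = ∫_{3/2}^{13/2} f(x) dx
where f(x) = \frac{27 x^{2} e^{- 3 x}}{2}
= \frac{5 \left(-337 + 25 e^{15}\right)}{8 e^{\frac{39}{2}}}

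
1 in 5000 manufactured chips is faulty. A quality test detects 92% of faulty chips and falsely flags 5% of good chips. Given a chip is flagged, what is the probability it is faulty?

Let D = the rare event, + = positive/flagged.
P(D) = 1/5000
P(+|D) = 92/100 = 23/25
P(+|D') = 5/100 = 1/20
P(+) = P(+|D)P(D) + P(+|D')P(D')
     = \frac{23}{25} × \frac{1}{5000} + \frac{1}{20} × \frac{4999}{5000}
     = \frac{25087}{500000}
P(D|+) = P(+|D)P(D)/P(+) = \frac{92}{25087}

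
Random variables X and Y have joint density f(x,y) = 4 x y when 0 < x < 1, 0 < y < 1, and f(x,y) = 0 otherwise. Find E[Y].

E[Y] = ∫_0^1 ∫_0^1 y × f(x,y) dx dy
= \frac{2}{3}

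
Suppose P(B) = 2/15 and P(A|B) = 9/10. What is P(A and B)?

By definition, P(A|B) = P(A ∩ B) / P(B)
So P(A ∩ B) = P(A|B) × P(B)
= 9/10 × 2/15
= 3/25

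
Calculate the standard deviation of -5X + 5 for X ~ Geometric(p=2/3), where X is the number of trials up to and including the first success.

For X ~ Geometric(p=2/3), where X is the number of trials up to and including the first success:
Var(X) = \frac{3}{4}
SD(X) = √(Var(X)) = √(\frac{3}{4}) = \frac{\sqrt{3}}{2}
SD(-5X + 5) = |-5| × SD(X) = 5 × \frac{\sqrt{3}}{2} = \frac{5 \sqrt{3}}{2}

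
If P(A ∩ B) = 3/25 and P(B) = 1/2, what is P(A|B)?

P(A|B) = P(A ∩ B) / P(B)
= (3/25) / (1/2)
= 6/25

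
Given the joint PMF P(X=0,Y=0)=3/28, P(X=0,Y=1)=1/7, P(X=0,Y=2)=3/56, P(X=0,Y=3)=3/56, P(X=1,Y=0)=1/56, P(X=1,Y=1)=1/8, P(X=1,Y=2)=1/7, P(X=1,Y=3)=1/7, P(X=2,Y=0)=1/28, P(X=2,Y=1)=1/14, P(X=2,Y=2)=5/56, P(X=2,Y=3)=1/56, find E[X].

First find marginal of X:
P(X=0) = 5/14
P(X=1) = 3/7
P(X=2) = 3/14
E[X] = 0 × 5/14 + 1 × 3/7 + 2 × 3/14 = 6/7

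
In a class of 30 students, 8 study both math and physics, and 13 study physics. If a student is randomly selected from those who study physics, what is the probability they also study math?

P(A ∩ B) = 8/30 = 4/15
P(B) = 13/30
P(A|B) = P(A ∩ B) / P(B) = (4/15) / (13/30) = 8/13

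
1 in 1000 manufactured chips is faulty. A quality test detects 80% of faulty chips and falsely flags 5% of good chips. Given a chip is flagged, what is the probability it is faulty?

Let D = the rare event, + = positive/flagged.
P(D) = 1/1000
P(+|D) = 80/100 = 4/5
P(+|D') = 5/100 = 1/20
P(+) = P(+|D)P(D) + P(+|D')P(D')
     = \frac{4}{5} × \frac{1}{1000} + \frac{1}{20} × \frac{999}{1000}
     = \frac{203}{4000}
P(D|+) = P(+|D)P(D)/P(+) = \frac{16}{1015}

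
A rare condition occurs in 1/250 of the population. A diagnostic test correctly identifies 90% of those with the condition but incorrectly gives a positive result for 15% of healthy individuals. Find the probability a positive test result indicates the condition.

Let D = the rare event, + = positive/flagged.
P(D) = 1/250
P(+|D) = 90/100 = 9/10
P(+|D') = 15/100 = 3/20
P(+) = P(+|D)P(D) + P(+|D')P(D')
     = \frac{9}{10} × \frac{1}{250} + \frac{3}{20} × \frac{249}{250}
     = \frac{153}{1000}
P(D|+) = P(+|D)P(D)/P(+) = \frac{2}{85}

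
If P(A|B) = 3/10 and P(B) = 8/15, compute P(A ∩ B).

By definition, P(A|B) = P(A ∩ B) / P(B)
So P(A ∩ B) = P(A|B) × P(B)
= 3/10 × 8/15
= 4/25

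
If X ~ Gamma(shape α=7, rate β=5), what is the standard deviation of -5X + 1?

For X ~ Gamma(shape α=7, rate β=5):
Var(X) = \frac{7}{25}
SD(X) = √(Var(X)) = √(\frac{7}{25}) = \frac{\sqrt{7}}{5}
SD(-5X + 1) = |-5| × SD(X) = 5 × \frac{\sqrt{7}}{5} = \sqrt{7}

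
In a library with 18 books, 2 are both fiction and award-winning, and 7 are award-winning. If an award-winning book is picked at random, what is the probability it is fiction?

P(A ∩ B) = 2/18 = 1/9
P(B) = 7/18
P(A|B) = P(A ∩ B) / P(B) = (1/9) / (7/18) = 2/7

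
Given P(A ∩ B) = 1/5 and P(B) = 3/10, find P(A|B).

P(A|B) = P(A ∩ B) / P(B)
= (1/5) / (3/10)
= 2/3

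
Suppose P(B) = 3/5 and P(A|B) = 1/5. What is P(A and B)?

By definition, P(A|B) = P(A ∩ B) / P(B)
So P(A ∩ B) = P(A|B) × P(B)
= 1/5 × 3/5
= 3/25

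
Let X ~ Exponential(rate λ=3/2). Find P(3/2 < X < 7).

P(3/2 < X < 7) = ∫_{3/2}^{7} f(x) dx
where f(x) = \frac{3 e^{- \frac{3 x}{2}}}{2}
= - \frac{1}{e^{\frac{21}{2}}} + e^{- \frac{9}{4}}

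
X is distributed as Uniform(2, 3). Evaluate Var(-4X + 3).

For X ~ Uniform(2, 3):
Var(X) = \frac{1}{12}
Var(-4X + 3) = (-4)² × Var(X) = 16 × \frac{1}{12} = \frac{4}{3}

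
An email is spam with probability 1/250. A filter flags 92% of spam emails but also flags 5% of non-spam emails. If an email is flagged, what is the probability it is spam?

Let D = the rare event, + = positive/flagged.
P(D) = 1/250
P(+|D) = 92/100 = 23/25
P(+|D') = 5/100 = 1/20
P(+) = P(+|D)P(D) + P(+|D')P(D')
     = \frac{23}{25} × \frac{1}{250} + \frac{1}{20} × \frac{249}{250}
     = \frac{1337}{25000}
P(D|+) = P(+|D)P(D)/P(+) = \frac{92}{1337}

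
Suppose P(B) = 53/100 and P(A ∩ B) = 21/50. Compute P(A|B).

P(A|B) = P(A ∩ B) / P(B)
= (21/50) / (53/100)
= 42/53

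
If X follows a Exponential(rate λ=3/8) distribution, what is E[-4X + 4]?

For X ~ Exponential(rate λ=3/8):
E[X] = \frac{8}{3}
E[-4X + 4] = -4 × E[X] + 4 = - \frac{20}{3}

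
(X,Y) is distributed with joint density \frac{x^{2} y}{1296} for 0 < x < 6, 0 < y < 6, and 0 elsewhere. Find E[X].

f_X(x) = ∫_0^6 \frac{x^{2} y}{1296} dy = \frac{x^{2}}{72}
E[X] = ∫_0^6 x × (\frac{x^{2}}{72}) dx = \frac{9}{2}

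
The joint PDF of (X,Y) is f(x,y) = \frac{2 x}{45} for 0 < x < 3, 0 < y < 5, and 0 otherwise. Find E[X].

f_X(x) = ∫_0^5 \frac{2 x}{45} dy = \frac{2 x}{9}
E[X] = ∫_0^3 x × (\frac{2 x}{9}) dx = 2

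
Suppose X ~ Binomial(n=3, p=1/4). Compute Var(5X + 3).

For X ~ Binomial(n=3, p=1/4):
Var(X) = \frac{9}{16}
Var(5X + 3) = (5)² × Var(X) = 25 × \frac{9}{16} = \frac{225}{16}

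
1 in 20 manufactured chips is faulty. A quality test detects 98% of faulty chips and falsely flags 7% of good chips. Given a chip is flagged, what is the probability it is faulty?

Let D = the rare event, + = positive/flagged.
P(D) = 1/20
P(+|D) = 98/100 = 49/50
P(+|D') = 7/100
P(+) = P(+|D)P(D) + P(+|D')P(D')
     = \frac{49}{50} × \frac{1}{20} + \frac{7}{100} × \frac{19}{20}
     = \frac{231}{2000}
P(D|+) = P(+|D)P(D)/P(+) = \frac{14}{33}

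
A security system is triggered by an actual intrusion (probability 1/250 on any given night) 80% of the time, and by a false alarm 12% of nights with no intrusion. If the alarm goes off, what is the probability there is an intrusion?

Let D = the rare event, + = positive/flagged.
P(D) = 1/250
P(+|D) = 80/100 = 4/5
P(+|D') = 12/100 = 3/25
P(+) = P(+|D)P(D) + P(+|D')P(D')
     = \frac{4}{5} × \frac{1}{250} + \frac{3}{25} × \frac{249}{250}
     = \frac{767}{6250}
P(D|+) = P(+|D)P(D)/P(+) = \frac{20}{767}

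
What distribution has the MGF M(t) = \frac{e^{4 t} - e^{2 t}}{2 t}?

The MGF M(t) = \frac{e^{4 t} - e^{2 t}}{2 t} is the standard form for the Uniform distribution.
Comparing with the known MGF formula identifies: Uniform(2, 4)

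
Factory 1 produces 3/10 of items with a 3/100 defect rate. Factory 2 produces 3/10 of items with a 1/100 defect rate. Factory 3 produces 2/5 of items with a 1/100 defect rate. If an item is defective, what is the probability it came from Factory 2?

Using Bayes' theorem:
P(F1) = 3/10, P(D|F1) = 3/100
P(F2) = 3/10, P(D|F2) = 1/100
P(F3) = 2/5, P(D|F3) = 1/100
P(D) = P(D|F1)P(F1) + P(D|F2)P(F2) + P(D|F3)P(F3)
     = \frac{2}{125}
P(F2|D) = P(D|F2)P(F2) / P(D)
= \frac{3}{16}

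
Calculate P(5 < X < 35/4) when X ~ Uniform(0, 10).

P(5 < X < 35/4) = ∫_{5}^{35/4} f(x) dx
where f(x) = \frac{1}{10}
= \frac{3}{8}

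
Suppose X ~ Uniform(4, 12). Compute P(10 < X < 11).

P(10 < X < 11) = ∫_{10}^{11} f(x) dx
where f(x) = \frac{1}{8}
= \frac{1}{8}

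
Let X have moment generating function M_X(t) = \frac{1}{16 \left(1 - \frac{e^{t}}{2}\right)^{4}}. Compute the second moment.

To find E[X^2], compute M^(2)(0):
M^(1)(t) = \frac{e^{t}}{8 \left(1 - \frac{e^{t}}{2}\right)^{5}}
M^(2)(t) = \frac{e^{t}}{8 \left(1 - \frac{e^{t}}{2}\right)^{5}} + \frac{5 e^{2 t}}{16 \left(1 - \frac{e^{t}}{2}\right)^{6}}
M^(2)(0) = 24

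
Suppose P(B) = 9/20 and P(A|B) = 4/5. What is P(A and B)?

By definition, P(A|B) = P(A ∩ B) / P(B)
So P(A ∩ B) = P(A|B) × P(B)
= 4/5 × 9/20
= 9/25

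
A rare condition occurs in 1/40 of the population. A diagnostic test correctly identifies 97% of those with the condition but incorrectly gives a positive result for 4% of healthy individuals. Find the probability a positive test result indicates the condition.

Let D = the rare event, + = positive/flagged.
P(D) = 1/40
P(+|D) = 97/100
P(+|D') = 4/100 = 1/25
P(+) = P(+|D)P(D) + P(+|D')P(D')
     = \frac{97}{100} × \frac{1}{40} + \frac{1}{25} × \frac{39}{40}
     = \frac{253}{4000}
P(D|+) = P(+|D)P(D)/P(+) = \frac{97}{253}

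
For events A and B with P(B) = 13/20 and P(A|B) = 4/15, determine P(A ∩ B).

By definition, P(A|B) = P(A ∩ B) / P(B)
So P(A ∩ B) = P(A|B) × P(B)
= 4/15 × 13/20
= 13/75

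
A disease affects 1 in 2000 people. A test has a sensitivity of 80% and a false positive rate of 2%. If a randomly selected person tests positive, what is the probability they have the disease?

Let D = the rare event, + = positive/flagged.
P(D) = 1/2000
P(+|D) = 80/100 = 4/5
P(+|D') = 2/100 = 1/50
P(+) = P(+|D)P(D) + P(+|D')P(D')
     = \frac{4}{5} × \frac{1}{2000} + \frac{1}{50} × \frac{1999}{2000}
     = \frac{2039}{100000}
P(D|+) = P(+|D)P(D)/P(+) = \frac{40}{2039}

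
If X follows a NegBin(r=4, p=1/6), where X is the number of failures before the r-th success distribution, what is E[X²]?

Using the identity E[X²] = Var(X) + (E[X])²:
E[X] = 20
Var(X) = 120
E[X²] = 120 + (20)²
= 520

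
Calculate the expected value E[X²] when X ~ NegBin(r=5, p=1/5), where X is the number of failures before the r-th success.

Using the identity E[X²] = Var(X) + (E[X])²:
E[X] = 20
Var(X) = 100
E[X²] = 100 + (20)²
= 500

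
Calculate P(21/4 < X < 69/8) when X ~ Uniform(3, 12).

P(21/4 < X < 69/8) = ∫_{21/4}^{69/8} f(x) dx
where f(x) = \frac{1}{9}
= \frac{3}{8}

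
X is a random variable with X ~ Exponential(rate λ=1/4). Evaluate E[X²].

Using the identity E[X²] = Var(X) + (E[X])²:
E[X] = 4
Var(X) = 16
E[X²] = 16 + (4)²
= 32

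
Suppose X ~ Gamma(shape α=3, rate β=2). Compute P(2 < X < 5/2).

P(2 < X < 5/2) = ∫_{2}^{5/2} f(x) dx
where f(x) = 4 x^{2} e^{- 2 x}
= \frac{-37 + 26 e}{2 e^{5}}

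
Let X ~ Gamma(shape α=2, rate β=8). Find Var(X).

For X ~ Gamma(shape α=2, rate β=8):
Var(X) = \frac{1}{32}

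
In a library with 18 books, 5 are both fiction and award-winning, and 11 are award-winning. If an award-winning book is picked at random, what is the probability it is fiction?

P(A ∩ B) = 5/18
P(B) = 11/18
P(A|B) = P(A ∩ B) / P(B) = (5/18) / (11/18) = 5/11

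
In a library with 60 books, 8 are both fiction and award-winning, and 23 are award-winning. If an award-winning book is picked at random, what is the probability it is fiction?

P(A ∩ B) = 8/60 = 2/15
P(B) = 23/60
P(A|B) = P(A ∩ B) / P(B) = (2/15) / (23/60) = 8/23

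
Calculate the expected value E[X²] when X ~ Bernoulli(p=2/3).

Using the identity E[X²] = Var(X) + (E[X])²:
E[X] = \frac{2}{3}
Var(X) = \frac{2}{9}
E[X²] = \frac{2}{9} + (\frac{2}{3})²
= \frac{2}{3}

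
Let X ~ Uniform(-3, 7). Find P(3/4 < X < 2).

P(3/4 < X < 2) = ∫_{3/4}^{2} f(x) dx
where f(x) = \frac{1}{10}
= \frac{1}{8}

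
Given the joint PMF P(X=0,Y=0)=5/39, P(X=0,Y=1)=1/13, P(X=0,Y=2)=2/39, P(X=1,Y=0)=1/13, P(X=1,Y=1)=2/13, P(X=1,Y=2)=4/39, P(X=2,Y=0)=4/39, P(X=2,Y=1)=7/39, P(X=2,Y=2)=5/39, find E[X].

First find marginal of X:
P(X=0) = 10/39
P(X=1) = 1/3
P(X=2) = 16/39
E[X] = 0 × 10/39 + 1 × 1/3 + 2 × 16/39 = 15/13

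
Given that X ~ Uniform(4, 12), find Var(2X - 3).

For X ~ Uniform(4, 12):
Var(X) = \frac{16}{3}
Var(2X - 3) = (2)² × Var(X) = 4 × \frac{16}{3} = \frac{64}{3}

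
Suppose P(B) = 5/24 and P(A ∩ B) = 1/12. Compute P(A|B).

P(A|B) = P(A ∩ B) / P(B)
= (1/12) / (5/24)
= 2/5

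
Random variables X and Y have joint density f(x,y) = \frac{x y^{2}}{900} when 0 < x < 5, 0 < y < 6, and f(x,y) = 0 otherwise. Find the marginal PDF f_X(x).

f_X(x) = ∫_0^6 f(x,y) dy
= ∫_0^6 \frac{x y^{2}}{900} dy
= \frac{2 x}{25} for 0 < x < 5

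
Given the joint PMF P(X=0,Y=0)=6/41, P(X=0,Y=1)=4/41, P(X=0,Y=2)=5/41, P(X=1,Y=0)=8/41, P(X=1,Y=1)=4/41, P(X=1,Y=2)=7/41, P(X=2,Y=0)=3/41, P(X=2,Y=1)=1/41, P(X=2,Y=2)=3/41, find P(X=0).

P(X=0) = P(X=0,Y=0) + P(X=0,Y=1) + P(X=0,Y=2)
= 6/41 + 4/41 + 5/41
= 15/41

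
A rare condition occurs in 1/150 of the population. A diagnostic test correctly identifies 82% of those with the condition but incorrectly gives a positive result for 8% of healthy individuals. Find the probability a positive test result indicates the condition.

Let D = the rare event, + = positive/flagged.
P(D) = 1/150
P(+|D) = 82/100 = 41/50
P(+|D') = 8/100 = 2/25
P(+) = P(+|D)P(D) + P(+|D')P(D')
     = \frac{41}{50} × \frac{1}{150} + \frac{2}{25} × \frac{149}{150}
     = \frac{637}{7500}
P(D|+) = P(+|D)P(D)/P(+) = \frac{41}{637}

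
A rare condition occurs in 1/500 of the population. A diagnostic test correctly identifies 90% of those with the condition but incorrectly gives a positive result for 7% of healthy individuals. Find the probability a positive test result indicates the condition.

Let D = the rare event, + = positive/flagged.
P(D) = 1/500
P(+|D) = 90/100 = 9/10
P(+|D') = 7/100
P(+) = P(+|D)P(D) + P(+|D')P(D')
     = \frac{9}{10} × \frac{1}{500} + \frac{7}{100} × \frac{499}{500}
     = \frac{3583}{50000}
P(D|+) = P(+|D)P(D)/P(+) = \frac{90}{3583}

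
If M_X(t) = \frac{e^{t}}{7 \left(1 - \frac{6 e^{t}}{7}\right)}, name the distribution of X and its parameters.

The MGF M(t) = \frac{e^{t}}{7 \left(1 - \frac{6 e^{t}}{7}\right)} is the standard form for the Geometric distribution.
Comparing with the known MGF formula identifies: Geometric(p=1/7), X = trial number of first success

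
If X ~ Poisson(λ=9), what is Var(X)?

For X ~ Poisson(λ=9):
Var(X) = 9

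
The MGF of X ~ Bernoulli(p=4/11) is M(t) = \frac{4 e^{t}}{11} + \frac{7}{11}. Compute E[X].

To find E[X], compute M^(1)(0):
M^(1)(t) = \frac{4 e^{t}}{11}
M^(1)(0) = \frac{4}{11}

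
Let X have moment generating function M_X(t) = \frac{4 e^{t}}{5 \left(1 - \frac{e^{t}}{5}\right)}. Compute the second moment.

To find E[X^2], compute M^(2)(0):
M^(1)(t) = \frac{4 e^{t}}{5 \left(1 - \frac{e^{t}}{5}\right)} + \frac{4 e^{2 t}}{25 \left(1 - \frac{e^{t}}{5}\right)^{2}}
M^(2)(t) = \frac{4 e^{t}}{5 \left(1 - \frac{e^{t}}{5}\right)} + \frac{12 e^{2 t}}{25 \left(1 - \frac{e^{t}}{5}\right)^{2}} + \frac{8 e^{3 t}}{125 \left(1 - \frac{e^{t}}{5}\right)^{3}}
M^(2)(0) = \frac{15}{8}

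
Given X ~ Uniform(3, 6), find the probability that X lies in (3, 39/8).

P(3 < X < 39/8) = ∫_{3}^{39/8} f(x) dx
where f(x) = \frac{1}{3}
= \frac{5}{8}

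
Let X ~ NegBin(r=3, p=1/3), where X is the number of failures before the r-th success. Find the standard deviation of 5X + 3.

For X ~ NegBin(r=3, p=1/3), where X is the number of failures before the r-th success:
Var(X) = 18
SD(X) = √(Var(X)) = √(18) = 3 \sqrt{2}
SD(5X + 3) = |5| × SD(X) = 5 × 3 \sqrt{2} = 15 \sqrt{2}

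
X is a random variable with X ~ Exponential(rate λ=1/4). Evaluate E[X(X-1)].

E[X(X-1)] = E[X² - X] = E[X²] - E[X]
E[X] = 4
E[X²] = Var(X) + (E[X])² = 16 + (4)² = 32
E[X(X-1)] = 32 - 4 = 28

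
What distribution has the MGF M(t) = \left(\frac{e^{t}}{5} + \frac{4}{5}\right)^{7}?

The MGF M(t) = \left(\frac{e^{t}}{5} + \frac{4}{5}\right)^{7} is the standard form for the Binomial distribution.
Comparing with the known MGF formula identifies: Binomial(n=7, p=1/5)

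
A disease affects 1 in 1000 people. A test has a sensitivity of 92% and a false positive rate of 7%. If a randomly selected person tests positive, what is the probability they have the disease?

Let D = the rare event, + = positive/flagged.
P(D) = 1/1000
P(+|D) = 92/100 = 23/25
P(+|D') = 7/100
P(+) = P(+|D)P(D) + P(+|D')P(D')
     = \frac{23}{25} × \frac{1}{1000} + \frac{7}{100} × \frac{999}{1000}
     = \frac{1417}{20000}
P(D|+) = P(+|D)P(D)/P(+) = \frac{92}{7085}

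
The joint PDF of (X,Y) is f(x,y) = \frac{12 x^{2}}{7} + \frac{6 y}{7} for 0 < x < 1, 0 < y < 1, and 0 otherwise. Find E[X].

E[X] = ∫_0^1 ∫_0^1 x × f(x,y) dy dx
= ∫_0^1 ∫_0^1 x × (\frac{12 x^{2}}{7} + \frac{6 y}{7}) dy dx
= \frac{9}{14}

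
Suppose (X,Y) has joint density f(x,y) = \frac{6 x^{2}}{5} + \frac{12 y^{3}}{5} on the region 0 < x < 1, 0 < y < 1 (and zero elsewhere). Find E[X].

E[X] = ∫_0^1 ∫_0^1 x × f(x,y) dy dx
= ∫_0^1 ∫_0^1 x × (\frac{6 x^{2}}{5} + \frac{12 y^{3}}{5}) dy dx
= \frac{3}{5}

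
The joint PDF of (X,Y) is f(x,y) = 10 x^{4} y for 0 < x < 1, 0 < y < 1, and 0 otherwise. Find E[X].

E[X] = ∫_0^1 ∫_0^1 x × f(x,y) dy dx
= ∫_0^1 ∫_0^1 x × (10 x^{4} y) dy dx
= \frac{5}{6}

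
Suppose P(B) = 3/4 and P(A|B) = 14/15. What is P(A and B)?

By definition, P(A|B) = P(A ∩ B) / P(B)
So P(A ∩ B) = P(A|B) × P(B)
= 14/15 × 3/4
= 7/10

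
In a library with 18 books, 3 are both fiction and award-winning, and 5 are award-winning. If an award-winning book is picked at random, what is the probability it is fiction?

P(A ∩ B) = 3/18 = 1/6
P(B) = 5/18
P(A|B) = P(A ∩ B) / P(B) = (1/6) / (5/18) = 3/5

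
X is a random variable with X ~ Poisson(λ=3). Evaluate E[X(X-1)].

E[X(X-1)] = E[X² - X] = E[X²] - E[X]
E[X] = 3
E[X²] = Var(X) + (E[X])² = 3 + (3)² = 12
E[X(X-1)] = 12 - 3 = 9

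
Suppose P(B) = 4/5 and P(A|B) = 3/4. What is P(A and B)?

By definition, P(A|B) = P(A ∩ B) / P(B)
So P(A ∩ B) = P(A|B) × P(B)
= 3/4 × 4/5
= 3/5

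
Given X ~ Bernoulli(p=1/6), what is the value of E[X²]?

Using the identity E[X²] = Var(X) + (E[X])²:
E[X] = \frac{1}{6}
Var(X) = \frac{5}{36}
E[X²] = \frac{5}{36} + (\frac{1}{6})²
= \frac{1}{6}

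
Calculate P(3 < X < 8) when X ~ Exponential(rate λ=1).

P(3 < X < 8) = ∫_{3}^{8} f(x) dx
where f(x) = e^{- x}
= - \frac{1 - e^{5}}{e^{8}}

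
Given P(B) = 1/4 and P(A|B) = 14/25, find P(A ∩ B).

By definition, P(A|B) = P(A ∩ B) / P(B)
So P(A ∩ B) = P(A|B) × P(B)
= 14/25 × 1/4
= 7/50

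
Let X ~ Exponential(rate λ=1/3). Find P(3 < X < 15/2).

P(3 < X < 15/2) = ∫_{3}^{15/2} f(x) dx
where f(x) = \frac{e^{- \frac{x}{3}}}{3}
= - \frac{1}{e^{\frac{5}{2}}} + e^{-1}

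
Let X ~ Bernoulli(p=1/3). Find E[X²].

Using the identity E[X²] = Var(X) + (E[X])²:
E[X] = \frac{1}{3}
Var(X) = \frac{2}{9}
E[X²] = \frac{2}{9} + (\frac{1}{3})²
= \frac{1}{3}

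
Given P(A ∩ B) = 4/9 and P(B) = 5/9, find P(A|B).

P(A|B) = P(A ∩ B) / P(B)
= (4/9) / (5/9)
= 4/5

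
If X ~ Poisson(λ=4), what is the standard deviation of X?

For X ~ Poisson(λ=4):
Var(X) = 4
SD(X) = √(Var(X)) = √(4) = 2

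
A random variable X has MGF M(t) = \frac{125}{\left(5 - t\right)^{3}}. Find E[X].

To find E[X], compute M^(1)(0):
M^(1)(t) = \frac{375}{\left(5 - t\right)^{4}}
M^(1)(0) = \frac{3}{5}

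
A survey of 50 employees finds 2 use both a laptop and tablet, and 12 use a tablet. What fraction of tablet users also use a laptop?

P(A ∩ B) = 2/50 = 1/25
P(B) = 12/50 = 6/25
P(A|B) = P(A ∩ B) / P(B) = (1/25) / (6/25) = 1/6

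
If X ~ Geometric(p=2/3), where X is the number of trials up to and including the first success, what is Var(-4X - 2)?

For X ~ Geometric(p=2/3), where X is the number of trials up to and including the first success:
Var(X) = \frac{3}{4}
Var(-4X - 2) = (-4)² × Var(X) = 16 × \frac{3}{4} = 12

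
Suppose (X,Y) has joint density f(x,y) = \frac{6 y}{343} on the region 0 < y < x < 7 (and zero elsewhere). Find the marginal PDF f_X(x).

f_X(x) = ∫_0^x \frac{6 y}{343} dy = \frac{3 x^{2}}{343}
for 0 < x < 7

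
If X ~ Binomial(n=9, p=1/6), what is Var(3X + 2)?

For X ~ Binomial(n=9, p=1/6):
Var(X) = \frac{5}{4}
Var(3X + 2) = (3)² × Var(X) = 9 × \frac{5}{4} = \frac{45}{4}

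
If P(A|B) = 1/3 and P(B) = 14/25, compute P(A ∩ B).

By definition, P(A|B) = P(A ∩ B) / P(B)
So P(A ∩ B) = P(A|B) × P(B)
= 1/3 × 14/25
= 14/75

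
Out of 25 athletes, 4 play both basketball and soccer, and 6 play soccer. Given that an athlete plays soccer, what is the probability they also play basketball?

P(A ∩ B) = 4/25
P(B) = 6/25
P(A|B) = P(A ∩ B) / P(B) = (4/25) / (6/25) = 2/3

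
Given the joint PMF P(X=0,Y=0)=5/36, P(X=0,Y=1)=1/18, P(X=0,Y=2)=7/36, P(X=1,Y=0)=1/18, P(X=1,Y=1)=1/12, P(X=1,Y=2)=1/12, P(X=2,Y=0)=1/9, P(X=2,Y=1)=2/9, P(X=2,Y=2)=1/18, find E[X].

First find marginal of X:
P(X=0) = 7/18
P(X=1) = 2/9
P(X=2) = 7/18
E[X] = 0 × 7/18 + 1 × 2/9 + 2 × 7/18 = 1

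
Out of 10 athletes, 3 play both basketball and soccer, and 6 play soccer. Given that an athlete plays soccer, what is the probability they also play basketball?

P(A ∩ B) = 3/10
P(B) = 6/10 = 3/5
P(A|B) = P(A ∩ B) / P(B) = (3/10) / (3/5) = 1/2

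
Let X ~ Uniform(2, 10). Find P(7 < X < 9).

P(7 < X < 9) = ∫_{7}^{9} f(x) dx
where f(x) = \frac{1}{8}
= \frac{1}{4}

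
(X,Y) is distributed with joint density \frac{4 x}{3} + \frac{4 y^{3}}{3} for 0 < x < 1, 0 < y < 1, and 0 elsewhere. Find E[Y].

E[Y] = ∫_0^1 ∫_0^1 y × f(x,y) dx dy
= \frac{3}{5}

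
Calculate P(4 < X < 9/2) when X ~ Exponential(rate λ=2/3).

P(4 < X < 9/2) = ∫_{4}^{9/2} f(x) dx
where f(x) = \frac{2 e^{- \frac{2 x}{3}}}{3}
= - \frac{1}{e^{3}} + e^{- \frac{8}{3}}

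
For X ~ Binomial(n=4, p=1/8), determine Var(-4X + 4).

For X ~ Binomial(n=4, p=1/8):
Var(X) = \frac{7}{16}
Var(-4X + 4) = (-4)² × Var(X) = 16 × \frac{7}{16} = 7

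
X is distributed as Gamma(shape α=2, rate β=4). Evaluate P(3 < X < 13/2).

P(3 < X < 13/2) = ∫_{3}^{13/2} f(x) dx
where f(x) = 16 x e^{- 4 x}
= \frac{-27 + 13 e^{14}}{e^{26}}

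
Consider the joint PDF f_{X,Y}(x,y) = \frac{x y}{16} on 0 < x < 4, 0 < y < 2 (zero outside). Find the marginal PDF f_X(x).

f_X(x) = ∫_0^2 f(x,y) dy
= ∫_0^2 \frac{x y}{16} dy
= \frac{x}{8} for 0 < x < 4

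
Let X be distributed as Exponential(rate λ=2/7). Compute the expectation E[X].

For X ~ Exponential(rate λ=2/7), the expected value is:
E[X] = \frac{7}{2}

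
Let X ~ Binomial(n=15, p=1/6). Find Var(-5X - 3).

For X ~ Binomial(n=15, p=1/6):
Var(X) = \frac{25}{12}
Var(-5X - 3) = (-5)² × Var(X) = 25 × \frac{25}{12} = \frac{625}{12}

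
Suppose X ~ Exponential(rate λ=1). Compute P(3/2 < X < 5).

P(3/2 < X < 5) = ∫_{3/2}^{5} f(x) dx
where f(x) = e^{- x}
= - \frac{1}{e^{5}} + e^{- \frac{3}{2}}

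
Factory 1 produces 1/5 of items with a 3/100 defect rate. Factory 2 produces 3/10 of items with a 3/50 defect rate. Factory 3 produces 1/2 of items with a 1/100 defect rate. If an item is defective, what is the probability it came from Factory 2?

Using Bayes' theorem:
P(F1) = 1/5, P(D|F1) = 3/100
P(F2) = 3/10, P(D|F2) = 3/50
P(F3) = 1/2, P(D|F3) = 1/100
P(D) = P(D|F1)P(F1) + P(D|F2)P(F2) + P(D|F3)P(F3)
     = \frac{29}{1000}
P(F2|D) = P(D|F2)P(F2) / P(D)
= \frac{18}{29}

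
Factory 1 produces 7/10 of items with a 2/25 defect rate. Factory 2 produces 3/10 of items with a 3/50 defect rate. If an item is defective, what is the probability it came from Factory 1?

Using Bayes' theorem:
P(F1) = 7/10, P(D|F1) = 2/25
P(F2) = 3/10, P(D|F2) = 3/50
P(D) = P(D|F1)P(F1) + P(D|F2)P(F2)
     = \frac{37}{500}
P(F1|D) = P(D|F1)P(F1) / P(D)
= \frac{28}{37}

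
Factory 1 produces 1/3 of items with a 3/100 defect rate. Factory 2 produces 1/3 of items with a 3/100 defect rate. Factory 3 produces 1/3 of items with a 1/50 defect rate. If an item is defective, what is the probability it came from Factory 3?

Using Bayes' theorem:
P(F1) = 1/3, P(D|F1) = 3/100
P(F2) = 1/3, P(D|F2) = 3/100
P(F3) = 1/3, P(D|F3) = 1/50
P(D) = P(D|F1)P(F1) + P(D|F2)P(F2) + P(D|F3)P(F3)
     = \frac{2}{75}
P(F3|D) = P(D|F3)P(F3) / P(D)
= \frac{1}{4}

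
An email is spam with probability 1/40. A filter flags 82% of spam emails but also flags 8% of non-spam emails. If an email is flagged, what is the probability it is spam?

Let D = the rare event, + = positive/flagged.
P(D) = 1/40
P(+|D) = 82/100 = 41/50
P(+|D') = 8/100 = 2/25
P(+) = P(+|D)P(D) + P(+|D')P(D')
     = \frac{41}{50} × \frac{1}{40} + \frac{2}{25} × \frac{39}{40}
     = \frac{197}{2000}
P(D|+) = P(+|D)P(D)/P(+) = \frac{41}{197}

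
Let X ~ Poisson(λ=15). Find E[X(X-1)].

E[X(X-1)] = E[X² - X] = E[X²] - E[X]
E[X] = 15
E[X²] = Var(X) + (E[X])² = 15 + (15)² = 240
E[X(X-1)] = 240 - 15 = 225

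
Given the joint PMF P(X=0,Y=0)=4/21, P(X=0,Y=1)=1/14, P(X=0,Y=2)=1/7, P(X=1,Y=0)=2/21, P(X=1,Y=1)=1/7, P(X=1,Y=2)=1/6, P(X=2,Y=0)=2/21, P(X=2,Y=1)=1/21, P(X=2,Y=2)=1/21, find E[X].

First find marginal of X:
P(X=0) = 17/42
P(X=1) = 17/42
P(X=2) = 4/21
E[X] = 0 × 17/42 + 1 × 17/42 + 2 × 4/21 = 11/14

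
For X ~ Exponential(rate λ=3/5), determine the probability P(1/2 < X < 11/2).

P(1/2 < X < 11/2) = ∫_{1/2}^{11/2} f(x) dx
where f(x) = \frac{3 e^{- \frac{3 x}{5}}}{5}
= - \frac{1 - e^{3}}{e^{\frac{33}{10}}}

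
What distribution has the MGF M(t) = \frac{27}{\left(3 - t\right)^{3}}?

The MGF M(t) = \frac{27}{\left(3 - t\right)^{3}} is the standard form for the Gamma distribution.
Comparing with the known MGF formula identifies: Gamma(shape α=3, rate β=3)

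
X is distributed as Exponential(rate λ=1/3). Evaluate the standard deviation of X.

For X ~ Exponential(rate λ=1/3):
Var(X) = 9
SD(X) = √(Var(X)) = √(9) = 3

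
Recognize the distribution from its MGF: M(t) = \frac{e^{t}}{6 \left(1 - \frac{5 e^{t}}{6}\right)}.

The MGF M(t) = \frac{e^{t}}{6 \left(1 - \frac{5 e^{t}}{6}\right)} is the standard form for the Geometric distribution.
Comparing with the known MGF formula identifies: Geometric(p=1/6), X = trial number of first success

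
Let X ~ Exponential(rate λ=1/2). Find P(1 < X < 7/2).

P(1 < X < 7/2) = ∫_{1}^{7/2} f(x) dx
where f(x) = \frac{e^{- \frac{x}{2}}}{2}
= - \frac{1}{e^{\frac{7}{4}}} + e^{- \frac{1}{2}}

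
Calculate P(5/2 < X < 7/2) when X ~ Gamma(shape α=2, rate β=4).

P(5/2 < X < 7/2) = ∫_{5/2}^{7/2} f(x) dx
where f(x) = 16 x e^{- 4 x}
= \frac{-15 + 11 e^{4}}{e^{14}}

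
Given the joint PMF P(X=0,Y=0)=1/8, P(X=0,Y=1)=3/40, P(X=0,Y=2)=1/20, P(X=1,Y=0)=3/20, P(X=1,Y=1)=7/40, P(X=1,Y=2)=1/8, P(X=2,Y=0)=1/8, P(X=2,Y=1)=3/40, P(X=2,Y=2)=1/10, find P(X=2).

P(X=2) = P(X=2,Y=0) + P(X=2,Y=1) + P(X=2,Y=2)
= 1/8 + 3/40 + 1/10
= 3/10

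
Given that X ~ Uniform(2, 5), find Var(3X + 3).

For X ~ Uniform(2, 5):
Var(X) = \frac{3}{4}
Var(3X + 3) = (3)² × Var(X) = 9 × \frac{3}{4} = \frac{27}{4}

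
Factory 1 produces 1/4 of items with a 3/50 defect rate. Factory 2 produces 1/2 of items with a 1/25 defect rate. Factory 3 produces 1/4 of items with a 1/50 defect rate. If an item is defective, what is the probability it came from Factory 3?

Using Bayes' theorem:
P(F1) = 1/4, P(D|F1) = 3/50
P(F2) = 1/2, P(D|F2) = 1/25
P(F3) = 1/4, P(D|F3) = 1/50
P(D) = P(D|F1)P(F1) + P(D|F2)P(F2) + P(D|F3)P(F3)
     = \frac{1}{25}
P(F3|D) = P(D|F3)P(F3) / P(D)
= \frac{1}{8}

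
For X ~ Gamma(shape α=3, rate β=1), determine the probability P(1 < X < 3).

P(1 < X < 3) = ∫_{1}^{3} f(x) dx
where f(x) = \frac{x^{2} e^{- x}}{2}
= \frac{-17 + 5 e^{2}}{2 e^{3}}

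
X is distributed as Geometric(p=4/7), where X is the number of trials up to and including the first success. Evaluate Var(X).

For X ~ Geometric(p=4/7), where X is the number of trials up to and including the first success:
Var(X) = \frac{21}{16}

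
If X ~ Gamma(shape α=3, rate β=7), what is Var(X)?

For X ~ Gamma(shape α=3, rate β=7):
Var(X) = \frac{3}{49}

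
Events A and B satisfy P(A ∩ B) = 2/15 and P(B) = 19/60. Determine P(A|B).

P(A|B) = P(A ∩ B) / P(B)
= (2/15) / (19/60)
= 8/19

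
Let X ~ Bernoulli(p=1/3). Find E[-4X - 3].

For X ~ Bernoulli(p=1/3):
E[X] = \frac{1}{3}
E[-4X - 3] = -4 × E[X] - 3 = - \frac{13}{3}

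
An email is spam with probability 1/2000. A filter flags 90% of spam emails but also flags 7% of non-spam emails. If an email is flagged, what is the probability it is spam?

Let D = the rare event, + = positive/flagged.
P(D) = 1/2000
P(+|D) = 90/100 = 9/10
P(+|D') = 7/100
P(+) = P(+|D)P(D) + P(+|D')P(D')
     = \frac{9}{10} × \frac{1}{2000} + \frac{7}{100} × \frac{1999}{2000}
     = \frac{14083}{200000}
P(D|+) = P(+|D)P(D)/P(+) = \frac{90}{14083}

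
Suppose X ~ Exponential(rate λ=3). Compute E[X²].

Using the identity E[X²] = Var(X) + (E[X])²:
E[X] = \frac{1}{3}
Var(X) = \frac{1}{9}
E[X²] = \frac{1}{9} + (\frac{1}{3})²
= \frac{2}{9}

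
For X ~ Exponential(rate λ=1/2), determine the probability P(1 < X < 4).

P(1 < X < 4) = ∫_{1}^{4} f(x) dx
where f(x) = \frac{e^{- \frac{x}{2}}}{2}
= - \frac{1}{e^{2}} + e^{- \frac{1}{2}}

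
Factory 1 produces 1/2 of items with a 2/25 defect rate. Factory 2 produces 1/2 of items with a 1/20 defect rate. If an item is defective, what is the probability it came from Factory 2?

Using Bayes' theorem:
P(F1) = 1/2, P(D|F1) = 2/25
P(F2) = 1/2, P(D|F2) = 1/20
P(D) = P(D|F1)P(F1) + P(D|F2)P(F2)
     = \frac{13}{200}
P(F2|D) = P(D|F2)P(F2) / P(D)
= \frac{5}{13}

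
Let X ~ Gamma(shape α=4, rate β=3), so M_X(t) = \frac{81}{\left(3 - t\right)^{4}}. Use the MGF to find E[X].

To find E[X], compute M^(1)(0):
M^(1)(t) = \frac{324}{\left(3 - t\right)^{5}}
M^(1)(0) = \frac{4}{3}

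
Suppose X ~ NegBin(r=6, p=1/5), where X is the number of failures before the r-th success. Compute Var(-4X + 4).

For X ~ NegBin(r=6, p=1/5), where X is the number of failures before the r-th success:
Var(X) = 120
Var(-4X + 4) = (-4)² × Var(X) = 16 × 120 = 1920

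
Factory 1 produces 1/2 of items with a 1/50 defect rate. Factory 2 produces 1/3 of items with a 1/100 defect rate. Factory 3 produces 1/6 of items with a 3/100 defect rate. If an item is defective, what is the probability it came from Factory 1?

Using Bayes' theorem:
P(F1) = 1/2, P(D|F1) = 1/50
P(F2) = 1/3, P(D|F2) = 1/100
P(F3) = 1/6, P(D|F3) = 3/100
P(D) = P(D|F1)P(F1) + P(D|F2)P(F2) + P(D|F3)P(F3)
     = \frac{11}{600}
P(F1|D) = P(D|F1)P(F1) / P(D)
= \frac{6}{11}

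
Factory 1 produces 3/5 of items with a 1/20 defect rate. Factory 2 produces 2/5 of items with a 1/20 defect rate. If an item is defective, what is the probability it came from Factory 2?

Using Bayes' theorem:
P(F1) = 3/5, P(D|F1) = 1/20
P(F2) = 2/5, P(D|F2) = 1/20
P(D) = P(D|F1)P(F1) + P(D|F2)P(F2)
     = \frac{1}{20}
P(F2|D) = P(D|F2)P(F2) / P(D)
= \frac{2}{5}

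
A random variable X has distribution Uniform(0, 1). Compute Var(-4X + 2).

For X ~ Uniform(0, 1):
Var(X) = \frac{1}{12}
Var(-4X + 2) = (-4)² × Var(X) = 16 × \frac{1}{12} = \frac{4}{3}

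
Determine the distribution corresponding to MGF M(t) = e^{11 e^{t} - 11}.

The MGF M(t) = e^{11 e^{t} - 11} is the standard form for the Poisson distribution.
Comparing with the known MGF formula identifies: Poisson(λ=11)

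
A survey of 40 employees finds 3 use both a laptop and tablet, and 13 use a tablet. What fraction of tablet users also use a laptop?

P(A ∩ B) = 3/40
P(B) = 13/40
P(A|B) = P(A ∩ B) / P(B) = (3/40) / (13/40) = 3/13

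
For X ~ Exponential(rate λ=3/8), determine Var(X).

For X ~ Exponential(rate λ=3/8):
Var(X) = \frac{64}{9}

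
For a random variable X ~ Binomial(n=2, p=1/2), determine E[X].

For X ~ Binomial(n=2, p=1/2), the expected value is:
E[X] = 1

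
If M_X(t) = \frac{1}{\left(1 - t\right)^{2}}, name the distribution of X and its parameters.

The MGF M(t) = \frac{1}{\left(1 - t\right)^{2}} is the standard form for the Gamma distribution.
Comparing with the known MGF formula identifies: Gamma(shape α=2, rate β=1)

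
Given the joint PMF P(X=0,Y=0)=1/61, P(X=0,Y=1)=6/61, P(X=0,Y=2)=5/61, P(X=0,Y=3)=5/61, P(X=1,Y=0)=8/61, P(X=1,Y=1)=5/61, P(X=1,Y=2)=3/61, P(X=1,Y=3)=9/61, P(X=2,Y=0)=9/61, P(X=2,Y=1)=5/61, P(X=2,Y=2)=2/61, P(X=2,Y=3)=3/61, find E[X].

First find marginal of X:
P(X=0) = 17/61
P(X=1) = 25/61
P(X=2) = 19/61
E[X] = 0 × 17/61 + 1 × 25/61 + 2 × 19/61 = 63/61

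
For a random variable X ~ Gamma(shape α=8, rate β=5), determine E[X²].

Using the identity E[X²] = Var(X) + (E[X])²:
E[X] = \frac{8}{5}
Var(X) = \frac{8}{25}
E[X²] = \frac{8}{25} + (\frac{8}{5})²
= \frac{72}{25}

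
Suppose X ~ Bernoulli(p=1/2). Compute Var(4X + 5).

For X ~ Bernoulli(p=1/2):
Var(X) = \frac{1}{4}
Var(4X + 5) = (4)² × Var(X) = 16 × \frac{1}{4} = 4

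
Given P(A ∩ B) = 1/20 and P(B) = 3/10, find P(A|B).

P(A|B) = P(A ∩ B) / P(B)
= (1/20) / (3/10)
= 1/6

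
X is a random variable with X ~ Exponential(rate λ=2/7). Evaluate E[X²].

Using the identity E[X²] = Var(X) + (E[X])²:
E[X] = \frac{7}{2}
Var(X) = \frac{49}{4}
E[X²] = \frac{49}{4} + (\frac{7}{2})²
= \frac{49}{2}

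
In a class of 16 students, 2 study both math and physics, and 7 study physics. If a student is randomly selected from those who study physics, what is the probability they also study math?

P(A ∩ B) = 2/16 = 1/8
P(B) = 7/16
P(A|B) = P(A ∩ B) / P(B) = (1/8) / (7/16) = 2/7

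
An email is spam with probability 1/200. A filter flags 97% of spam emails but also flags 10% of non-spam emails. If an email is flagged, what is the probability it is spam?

Let D = the rare event, + = positive/flagged.
P(D) = 1/200
P(+|D) = 97/100
P(+|D') = 10/100 = 1/10
P(+) = P(+|D)P(D) + P(+|D')P(D')
     = \frac{97}{100} × \frac{1}{200} + \frac{1}{10} × \frac{199}{200}
     = \frac{2087}{20000}
P(D|+) = P(+|D)P(D)/P(+) = \frac{97}{2087}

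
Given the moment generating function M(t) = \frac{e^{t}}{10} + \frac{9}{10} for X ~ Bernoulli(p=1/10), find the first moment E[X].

To find E[X], compute M^(1)(0):
M^(1)(t) = \frac{e^{t}}{10}
M^(1)(0) = \frac{1}{10}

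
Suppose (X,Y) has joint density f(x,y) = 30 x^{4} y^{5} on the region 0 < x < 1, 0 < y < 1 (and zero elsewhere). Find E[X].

E[X] = ∫_0^1 ∫_0^1 x × f(x,y) dy dx
= ∫_0^1 ∫_0^1 x × (30 x^{4} y^{5}) dy dx
= \frac{5}{6}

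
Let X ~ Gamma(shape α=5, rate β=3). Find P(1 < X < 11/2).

P(1 < X < 11/2) = ∫_{1}^{11/2} f(x) dx
where f(x) = \frac{81 x^{4} e^{- 3 x}}{8}
= - \frac{510803}{128 e^{\frac{33}{2}}} + \frac{131}{8 e^{3}}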